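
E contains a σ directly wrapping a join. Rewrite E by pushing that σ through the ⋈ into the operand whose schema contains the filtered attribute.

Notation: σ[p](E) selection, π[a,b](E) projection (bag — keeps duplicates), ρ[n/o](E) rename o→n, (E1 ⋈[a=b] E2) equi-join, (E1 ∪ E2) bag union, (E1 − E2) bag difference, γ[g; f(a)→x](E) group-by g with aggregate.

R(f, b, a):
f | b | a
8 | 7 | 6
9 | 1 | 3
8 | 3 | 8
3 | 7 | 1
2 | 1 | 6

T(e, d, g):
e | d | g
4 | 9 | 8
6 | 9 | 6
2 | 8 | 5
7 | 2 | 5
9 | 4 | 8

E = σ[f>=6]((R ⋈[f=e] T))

σ filters on f, owned by the left side.
E' = (σ[f>=6](R) ⋈[f=e] T)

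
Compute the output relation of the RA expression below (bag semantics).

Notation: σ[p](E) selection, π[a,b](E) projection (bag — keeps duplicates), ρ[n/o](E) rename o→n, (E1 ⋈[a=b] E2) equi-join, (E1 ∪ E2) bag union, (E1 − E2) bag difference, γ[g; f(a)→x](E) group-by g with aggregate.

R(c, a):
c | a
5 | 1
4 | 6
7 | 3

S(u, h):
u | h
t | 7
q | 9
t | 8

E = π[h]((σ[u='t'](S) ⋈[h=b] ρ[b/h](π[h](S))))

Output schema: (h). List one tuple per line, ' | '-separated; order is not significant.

Stepwise |·|:
  S → 3
  σ[u='t'](S) → 2
  S → 3
  π[h](S) → 3
  ρ[b/h](π[h](S)) → 3
  (σ[u='t'](S) ⋈[h=b] ρ[b/h](π[h](S))) → 2
  π[h]((σ[u='t'](S) ⋈[h=b] ρ[b/h](π[h](S)))) → 2

== RESULT ==
h
7
8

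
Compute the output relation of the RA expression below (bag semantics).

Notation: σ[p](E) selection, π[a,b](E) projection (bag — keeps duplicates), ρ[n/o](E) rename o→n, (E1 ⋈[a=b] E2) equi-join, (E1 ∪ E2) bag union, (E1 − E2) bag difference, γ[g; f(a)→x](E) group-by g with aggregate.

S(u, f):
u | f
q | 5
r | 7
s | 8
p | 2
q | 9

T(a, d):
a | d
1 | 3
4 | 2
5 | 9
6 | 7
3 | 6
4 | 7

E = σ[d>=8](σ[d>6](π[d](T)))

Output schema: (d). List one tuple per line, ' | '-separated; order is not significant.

Subexpression sizes:
  T → 6
  π[d](T) → 6
  σ[d>6](π[d](T)) → 3
  σ[d>=8](σ[d>6](π[d](T))) → 1

== RESULT ==
d
9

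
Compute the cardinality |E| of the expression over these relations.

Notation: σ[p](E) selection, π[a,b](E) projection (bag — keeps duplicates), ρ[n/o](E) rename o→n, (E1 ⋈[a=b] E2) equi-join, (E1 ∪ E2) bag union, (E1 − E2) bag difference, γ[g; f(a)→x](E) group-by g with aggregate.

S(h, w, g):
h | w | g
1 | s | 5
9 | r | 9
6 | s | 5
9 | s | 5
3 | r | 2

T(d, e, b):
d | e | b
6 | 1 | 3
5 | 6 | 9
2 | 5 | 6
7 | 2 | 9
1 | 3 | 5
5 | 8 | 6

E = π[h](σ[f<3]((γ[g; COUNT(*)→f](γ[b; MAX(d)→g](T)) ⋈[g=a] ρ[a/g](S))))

Subexpression sizes:
  T → 6
  γ[b; MAX(d)→g](T) → 4
  γ[g; COUNT(*)→f](γ[b; MAX(d)→g](T)) → 4
  S → 5
  ρ[a/g](S) → 5
  (γ[g; COUNT(*)→f](γ[b; MAX(d)→g](T)) ⋈[g=a] ρ[a/g](S)) → 3
  σ[f<3]((γ[g; COUNT(*)→f](γ[b; MAX(d)→g](T)) ⋈[g=a] ρ[a/g](S))) → 3
  π[h](σ[f<3]((γ[g; COUNT(*)→f](γ[b; MAX(d)→g](T)) ⋈[g=a] ρ[a/g](S)))) → 3

|E| = 3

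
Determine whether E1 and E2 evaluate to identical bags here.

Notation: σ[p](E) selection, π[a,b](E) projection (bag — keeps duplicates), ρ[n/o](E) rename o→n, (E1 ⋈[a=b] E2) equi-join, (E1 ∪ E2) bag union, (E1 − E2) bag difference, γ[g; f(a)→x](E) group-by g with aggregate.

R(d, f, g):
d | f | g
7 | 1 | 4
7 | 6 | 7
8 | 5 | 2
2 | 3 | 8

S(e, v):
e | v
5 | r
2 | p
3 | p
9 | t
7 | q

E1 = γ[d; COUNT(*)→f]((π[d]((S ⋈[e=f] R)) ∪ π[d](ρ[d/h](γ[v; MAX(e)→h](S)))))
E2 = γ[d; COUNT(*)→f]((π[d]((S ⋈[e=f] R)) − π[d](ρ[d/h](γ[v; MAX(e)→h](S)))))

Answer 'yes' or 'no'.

E1 per-node cardinality:
  S → 5
  R → 4
  (S ⋈[e=f] R) → 2
  π[d]((S ⋈[e=f] R)) → 2
  S → 5
  γ[v; MAX(e)→h](S) → 4
  ρ[d/h](γ[v; MAX(e)→h](S)) → 4
  π[d](ρ[d/h](γ[v; MAX(e)→h](S))) → 4
  (π[d]((S ⋈[e=f] R)) ∪ π[d](ρ[d/h](γ[v; MAX(e)→h](S)))) → 6
  γ[d; COUNT(*)→f]((π[d]((S ⋈[e=f] R)) ∪ π[d](ρ[d/h](γ[v; MAX(e)→h](S))))) → 6
E2 per-node cardinality:
  S → 5
  R → 4
  (S ⋈[e=f] R) → 2
  π[d]((S ⋈[e=f] R)) → 2
  S → 5
  γ[v; MAX(e)→h](S) → 4
  ρ[d/h](γ[v; MAX(e)→h](S)) → 4
  π[d](ρ[d/h](γ[v; MAX(e)→h](S))) → 4
  (π[d]((S ⋈[e=f] R)) − π[d](ρ[d/h](γ[v; MAX(e)→h](S)))) → 2
  γ[d; COUNT(*)→f]((π[d]((S ⋈[e=f] R)) − π[d](ρ[d/h](γ[v; MAX(e)→h](S))))) → 2

E1 result:
d | f
2 | 1
3 | 1
5 | 1
7 | 1
8 | 1
9 | 1
E2 result:
d | f
2 | 1
8 | 1
Witness: (7, 1) appears 1× in E1 but 0× in E2.

no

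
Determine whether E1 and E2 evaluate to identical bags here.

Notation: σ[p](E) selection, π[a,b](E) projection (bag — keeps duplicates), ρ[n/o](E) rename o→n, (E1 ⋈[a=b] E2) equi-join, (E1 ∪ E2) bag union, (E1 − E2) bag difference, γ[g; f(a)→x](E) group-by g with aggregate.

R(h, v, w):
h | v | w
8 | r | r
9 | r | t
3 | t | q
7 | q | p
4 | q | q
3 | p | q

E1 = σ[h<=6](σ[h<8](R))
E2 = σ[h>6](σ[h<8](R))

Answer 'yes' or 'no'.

E1 subexpression sizes:
  R → 6
  σ[h<8](R) → 4
  σ[h<=6](σ[h<8](R)) → 3
E2 subexpression sizes:
  R → 6
  σ[h<8](R) → 4
  σ[h>6](σ[h<8](R)) → 1

E1 result:
h | v | w
3 | p | q
3 | t | q
4 | q | q
E2 result:
h | v | w
7 | q | p
Witness: (4, 'q', 'q') appears 1× in E1 but 0× in E2.

no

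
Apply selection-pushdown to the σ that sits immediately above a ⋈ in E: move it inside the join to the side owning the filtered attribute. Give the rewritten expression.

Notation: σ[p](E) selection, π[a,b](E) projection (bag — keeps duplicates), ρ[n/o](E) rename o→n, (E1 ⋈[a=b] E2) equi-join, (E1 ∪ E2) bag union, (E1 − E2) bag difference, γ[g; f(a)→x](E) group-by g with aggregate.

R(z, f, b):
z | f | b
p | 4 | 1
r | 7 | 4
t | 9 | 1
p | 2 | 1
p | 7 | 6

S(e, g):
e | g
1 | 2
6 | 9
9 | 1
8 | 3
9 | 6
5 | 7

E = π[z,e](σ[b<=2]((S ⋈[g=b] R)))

σ filters on b, owned by the right side.
E' = π[z,e]((S ⋈[g=b] σ[b<=2](R)))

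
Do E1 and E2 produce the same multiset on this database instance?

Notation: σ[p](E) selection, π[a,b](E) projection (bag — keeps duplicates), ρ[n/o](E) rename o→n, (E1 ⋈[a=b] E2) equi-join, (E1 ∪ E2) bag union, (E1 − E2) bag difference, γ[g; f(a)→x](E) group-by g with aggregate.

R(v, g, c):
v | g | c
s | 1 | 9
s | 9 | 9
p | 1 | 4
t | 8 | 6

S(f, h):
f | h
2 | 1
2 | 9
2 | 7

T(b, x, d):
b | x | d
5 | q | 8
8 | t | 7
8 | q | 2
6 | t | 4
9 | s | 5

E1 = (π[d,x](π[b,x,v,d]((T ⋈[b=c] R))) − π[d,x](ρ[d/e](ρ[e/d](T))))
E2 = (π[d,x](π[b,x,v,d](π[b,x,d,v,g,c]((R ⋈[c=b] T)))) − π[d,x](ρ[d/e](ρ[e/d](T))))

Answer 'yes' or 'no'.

E1 row counts bottom-up:
  T → 5
  R → 4
  (T ⋈[b=c] R) → 3
  π[b,x,v,d]((T ⋈[b=c] R)) → 3
  π[d,x](π[b,x,v,d]((T ⋈[b=c] R))) → 3
  T → 5
  ρ[e/d](T) → 5
  ρ[d/e](ρ[e/d](T)) → 5
  π[d,x](ρ[d/e](ρ[e/d](T))) → 5
  (π[d,x](π[b,x,v,d]((T ⋈[b=c] R))) − π[d,x](ρ[d/e](ρ[e/d](T)))) → 1
E2 row counts bottom-up:
  R → 4
  T → 5
  (R ⋈[c=b] T) → 3
  π[b,x,d,v,g,c]((R ⋈[c=b] T)) → 3
  π[b,x,v,d](π[b,x,d,v,g,c]((R ⋈[c=b] T))) → 3
  π[d,x](π[b,x,v,d](π[b,x,d,v,g,c]((R ⋈[c=b] T)))) → 3
  T → 5
  ρ[e/d](T) → 5
  ρ[d/e](ρ[e/d](T)) → 5
  π[d,x](ρ[d/e](ρ[e/d](T))) → 5
  (π[d,x](π[b,x,v,d](π[b,x,d,v,g,c]((R ⋈[c=b] T)))) − π[d,x](ρ[d/e](ρ[e/d](T)))) → 1

E1 and E2 produce the same multiset:
d | x
5 | s

yes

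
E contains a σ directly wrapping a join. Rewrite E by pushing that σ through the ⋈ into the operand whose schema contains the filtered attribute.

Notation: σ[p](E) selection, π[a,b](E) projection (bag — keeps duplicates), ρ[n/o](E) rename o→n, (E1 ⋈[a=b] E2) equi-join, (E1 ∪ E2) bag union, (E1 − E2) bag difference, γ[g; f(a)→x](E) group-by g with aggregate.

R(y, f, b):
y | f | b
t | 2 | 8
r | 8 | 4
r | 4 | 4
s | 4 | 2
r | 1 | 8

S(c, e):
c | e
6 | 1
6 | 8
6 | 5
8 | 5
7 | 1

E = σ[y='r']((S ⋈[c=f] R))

σ filters on y, owned by the right side.
E' = (S ⋈[c=f] σ[y='r'](R))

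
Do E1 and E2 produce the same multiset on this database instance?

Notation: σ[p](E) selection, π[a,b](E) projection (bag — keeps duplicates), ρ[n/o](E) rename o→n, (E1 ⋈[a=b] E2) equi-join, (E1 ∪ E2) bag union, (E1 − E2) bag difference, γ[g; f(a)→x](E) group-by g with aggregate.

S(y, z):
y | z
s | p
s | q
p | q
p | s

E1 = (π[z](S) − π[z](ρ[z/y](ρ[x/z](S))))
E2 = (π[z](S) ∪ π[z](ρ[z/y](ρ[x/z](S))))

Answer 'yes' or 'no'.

E1 stepwise |·|:
  S → 4
  π[z](S) → 4
  S → 4
  ρ[x/z](S) → 4
  ρ[z/y](ρ[x/z](S)) → 4
  π[z](ρ[z/y](ρ[x/z](S))) → 4
  (π[z](S) − π[z](ρ[z/y](ρ[x/z](S)))) → 2
E2 stepwise |·|:
  S → 4
  π[z](S) → 4
  S → 4
  ρ[x/z](S) → 4
  ρ[z/y](ρ[x/z](S)) → 4
  π[z](ρ[z/y](ρ[x/z](S))) → 4
  (π[z](S) ∪ π[z](ρ[z/y](ρ[x/z](S)))) → 8

E1 result:
z
q
q
E2 result:
z
p
p
p
q
q
s
s
s
Witness: ('p',) appears 0× in E1 but 3× in E2.

no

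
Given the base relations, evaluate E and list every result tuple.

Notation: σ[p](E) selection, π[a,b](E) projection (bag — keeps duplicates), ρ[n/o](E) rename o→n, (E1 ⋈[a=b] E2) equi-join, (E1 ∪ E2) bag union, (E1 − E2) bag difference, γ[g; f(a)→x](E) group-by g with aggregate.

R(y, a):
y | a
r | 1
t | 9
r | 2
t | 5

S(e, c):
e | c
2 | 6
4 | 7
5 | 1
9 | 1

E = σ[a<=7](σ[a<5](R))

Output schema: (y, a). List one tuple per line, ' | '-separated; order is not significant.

Per-node cardinality:
  R → 4
  σ[a<5](R) → 2
  σ[a<=7](σ[a<5](R)) → 2

== RESULT ==
y | a
r | 1
r | 2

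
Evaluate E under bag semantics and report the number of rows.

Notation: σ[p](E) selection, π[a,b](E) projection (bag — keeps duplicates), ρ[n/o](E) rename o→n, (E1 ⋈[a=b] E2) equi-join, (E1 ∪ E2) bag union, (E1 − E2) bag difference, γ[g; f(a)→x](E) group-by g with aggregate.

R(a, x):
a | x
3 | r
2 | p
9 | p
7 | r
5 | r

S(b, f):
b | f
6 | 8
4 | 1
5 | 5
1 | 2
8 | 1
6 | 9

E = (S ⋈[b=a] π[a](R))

Subexpression sizes:
  S → 6
  R → 5
  π[a](R) → 5
  (S ⋈[b=a] π[a](R)) → 1

|E| = 1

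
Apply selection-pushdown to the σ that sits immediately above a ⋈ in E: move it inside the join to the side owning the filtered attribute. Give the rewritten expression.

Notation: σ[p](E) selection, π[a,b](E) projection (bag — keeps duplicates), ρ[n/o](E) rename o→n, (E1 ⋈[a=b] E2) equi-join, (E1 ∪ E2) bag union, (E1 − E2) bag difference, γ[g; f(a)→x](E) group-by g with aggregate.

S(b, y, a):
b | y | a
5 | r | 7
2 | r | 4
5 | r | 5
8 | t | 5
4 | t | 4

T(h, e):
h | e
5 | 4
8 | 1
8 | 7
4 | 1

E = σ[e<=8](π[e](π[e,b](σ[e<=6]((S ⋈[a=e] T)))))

σ filters on e, owned by the right side.
E' = σ[e<=8](π[e](π[e,b]((S ⋈[a=e] σ[e<=6](T)))))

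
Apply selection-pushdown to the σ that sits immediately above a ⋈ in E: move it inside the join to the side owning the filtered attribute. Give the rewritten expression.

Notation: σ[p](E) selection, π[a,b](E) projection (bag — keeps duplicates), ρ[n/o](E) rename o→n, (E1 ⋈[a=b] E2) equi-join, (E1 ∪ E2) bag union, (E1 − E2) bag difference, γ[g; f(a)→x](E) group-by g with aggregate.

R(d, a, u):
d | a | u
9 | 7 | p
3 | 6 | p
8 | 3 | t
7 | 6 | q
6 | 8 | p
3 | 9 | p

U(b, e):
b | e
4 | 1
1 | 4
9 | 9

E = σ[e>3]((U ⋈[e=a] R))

σ filters on e, owned by the left side.
E' = (σ[e>3](U) ⋈[e=a] R)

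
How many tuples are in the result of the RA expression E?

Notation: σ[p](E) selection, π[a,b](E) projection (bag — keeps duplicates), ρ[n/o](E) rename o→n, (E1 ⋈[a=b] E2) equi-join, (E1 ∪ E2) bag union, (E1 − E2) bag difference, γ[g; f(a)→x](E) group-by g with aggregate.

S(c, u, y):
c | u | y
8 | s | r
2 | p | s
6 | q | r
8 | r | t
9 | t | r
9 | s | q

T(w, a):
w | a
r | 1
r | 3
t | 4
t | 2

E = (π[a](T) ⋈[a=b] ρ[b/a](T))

Subexpression sizes:
  T → 4
  π[a](T) → 4
  T → 4
  ρ[b/a](T) → 4
  (π[a](T) ⋈[a=b] ρ[b/a](T)) → 4

|E| = 4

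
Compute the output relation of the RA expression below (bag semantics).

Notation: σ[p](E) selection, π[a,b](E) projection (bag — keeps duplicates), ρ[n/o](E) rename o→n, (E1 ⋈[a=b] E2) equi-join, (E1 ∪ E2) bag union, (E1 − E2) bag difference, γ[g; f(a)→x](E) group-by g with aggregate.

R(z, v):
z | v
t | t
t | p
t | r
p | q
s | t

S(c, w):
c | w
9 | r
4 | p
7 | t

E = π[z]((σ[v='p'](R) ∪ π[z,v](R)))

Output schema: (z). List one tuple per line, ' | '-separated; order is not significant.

Stepwise |·|:
  R → 5
  σ[v='p'](R) → 1
  R → 5
  π[z,v](R) → 5
  (σ[v='p'](R) ∪ π[z,v](R)) → 6
  π[z]((σ[v='p'](R) ∪ π[z,v](R))) → 6

== RESULT ==
z
p
s
t
t
t
t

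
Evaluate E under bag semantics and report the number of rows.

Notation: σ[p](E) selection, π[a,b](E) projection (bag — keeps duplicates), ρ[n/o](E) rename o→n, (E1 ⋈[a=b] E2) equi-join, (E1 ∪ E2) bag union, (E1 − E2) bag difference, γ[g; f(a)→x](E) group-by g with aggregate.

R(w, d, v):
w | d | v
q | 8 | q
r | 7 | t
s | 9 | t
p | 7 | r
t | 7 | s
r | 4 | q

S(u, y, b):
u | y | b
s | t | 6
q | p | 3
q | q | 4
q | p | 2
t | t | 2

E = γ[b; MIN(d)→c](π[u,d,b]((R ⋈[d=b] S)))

Per-node cardinality:
  R → 6
  S → 5
  (R ⋈[d=b] S) → 1
  π[u,d,b]((R ⋈[d=b] S)) → 1
  γ[b; MIN(d)→c](π[u,d,b]((R ⋈[d=b] S))) → 1

|E| = 1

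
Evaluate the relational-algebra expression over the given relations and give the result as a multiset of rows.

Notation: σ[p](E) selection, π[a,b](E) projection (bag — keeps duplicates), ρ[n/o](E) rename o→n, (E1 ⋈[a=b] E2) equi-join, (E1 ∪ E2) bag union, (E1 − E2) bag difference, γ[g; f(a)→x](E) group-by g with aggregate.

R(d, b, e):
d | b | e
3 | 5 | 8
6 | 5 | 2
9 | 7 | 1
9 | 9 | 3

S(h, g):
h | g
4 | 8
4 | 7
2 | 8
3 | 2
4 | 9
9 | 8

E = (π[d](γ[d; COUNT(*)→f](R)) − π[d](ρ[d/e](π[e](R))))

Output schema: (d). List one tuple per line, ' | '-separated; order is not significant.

Subexpression sizes:
  R → 4
  γ[d; COUNT(*)→f](R) → 3
  π[d](γ[d; COUNT(*)→f](R)) → 3
  R → 4
  π[e](R) → 4
  ρ[d/e](π[e](R)) → 4
  π[d](ρ[d/e](π[e](R))) → 4
  (π[d](γ[d; COUNT(*)→f](R)) − π[d](ρ[d/e](π[e](R)))) → 2

== RESULT ==
d
6
9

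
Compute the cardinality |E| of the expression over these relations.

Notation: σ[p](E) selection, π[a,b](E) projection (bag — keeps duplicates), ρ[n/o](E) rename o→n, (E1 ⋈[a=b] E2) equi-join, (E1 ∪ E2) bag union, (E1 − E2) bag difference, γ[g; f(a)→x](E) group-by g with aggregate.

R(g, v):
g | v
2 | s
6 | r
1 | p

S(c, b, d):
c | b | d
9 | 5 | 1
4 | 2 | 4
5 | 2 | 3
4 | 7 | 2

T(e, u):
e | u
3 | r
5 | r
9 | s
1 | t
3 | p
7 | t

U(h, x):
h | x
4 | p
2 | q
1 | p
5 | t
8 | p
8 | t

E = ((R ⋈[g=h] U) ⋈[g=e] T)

Row counts bottom-up:
  R → 3
  U → 6
  (R ⋈[g=h] U) → 2
  T → 6
  ((R ⋈[g=h] U) ⋈[g=e] T) → 1

|E| = 1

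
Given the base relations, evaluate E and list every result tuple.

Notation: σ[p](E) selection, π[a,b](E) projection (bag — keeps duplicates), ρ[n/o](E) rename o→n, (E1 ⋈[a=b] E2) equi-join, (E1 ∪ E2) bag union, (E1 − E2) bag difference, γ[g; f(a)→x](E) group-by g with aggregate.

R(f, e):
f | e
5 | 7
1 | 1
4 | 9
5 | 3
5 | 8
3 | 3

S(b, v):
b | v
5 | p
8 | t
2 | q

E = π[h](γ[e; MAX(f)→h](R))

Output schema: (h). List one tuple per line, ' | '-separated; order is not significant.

Row counts bottom-up:
  R → 6
  γ[e; MAX(f)→h](R) → 5
  π[h](γ[e; MAX(f)→h](R)) → 5

== RESULT ==
h
1
4
5
5
5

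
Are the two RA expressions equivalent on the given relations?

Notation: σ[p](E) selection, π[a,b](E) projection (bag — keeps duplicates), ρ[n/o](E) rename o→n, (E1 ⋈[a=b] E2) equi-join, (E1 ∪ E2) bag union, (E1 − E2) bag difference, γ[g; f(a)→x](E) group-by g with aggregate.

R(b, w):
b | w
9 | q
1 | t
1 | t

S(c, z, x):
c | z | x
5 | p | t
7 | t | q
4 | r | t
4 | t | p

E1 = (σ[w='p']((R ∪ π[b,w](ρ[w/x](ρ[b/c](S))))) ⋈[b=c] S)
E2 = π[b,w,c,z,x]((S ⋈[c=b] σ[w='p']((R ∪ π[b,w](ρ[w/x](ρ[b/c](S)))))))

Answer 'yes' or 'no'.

E1 subexpression sizes:
  R → 3
  S → 4
  ρ[b/c](S) → 4
  ρ[w/x](ρ[b/c](S)) → 4
  π[b,w](ρ[w/x](ρ[b/c](S))) → 4
  (R ∪ π[b,w](ρ[w/x](ρ[b/c](S)))) → 7
  σ[w='p']((R ∪ π[b,w](ρ[w/x](ρ[b/c](S))))) → 1
  S → 4
  (σ[w='p']((R ∪ π[b,w](ρ[w/x](ρ[b/c](S))))) ⋈[b=c] S) → 2
E2 subexpression sizes:
  S → 4
  R → 3
  S → 4
  ρ[b/c](S) → 4
  ρ[w/x](ρ[b/c](S)) → 4
  π[b,w](ρ[w/x](ρ[b/c](S))) → 4
  (R ∪ π[b,w](ρ[w/x](ρ[b/c](S)))) → 7
  σ[w='p']((R ∪ π[b,w](ρ[w/x](ρ[b/c](S))))) → 1
  (S ⋈[c=b] σ[w='p']((R ∪ π[b,w](ρ[w/x](ρ[b/c](S)))))) → 2
  π[b,w,c,z,x]((S ⋈[c=b] σ[w='p']((R ∪ π[b,w](ρ[w/x](ρ[b/c](S))))))) → 2

E1 and E2 produce the same multiset:
b | w | c | z | x
4 | p | 4 | r | t
4 | p | 4 | t | p

yes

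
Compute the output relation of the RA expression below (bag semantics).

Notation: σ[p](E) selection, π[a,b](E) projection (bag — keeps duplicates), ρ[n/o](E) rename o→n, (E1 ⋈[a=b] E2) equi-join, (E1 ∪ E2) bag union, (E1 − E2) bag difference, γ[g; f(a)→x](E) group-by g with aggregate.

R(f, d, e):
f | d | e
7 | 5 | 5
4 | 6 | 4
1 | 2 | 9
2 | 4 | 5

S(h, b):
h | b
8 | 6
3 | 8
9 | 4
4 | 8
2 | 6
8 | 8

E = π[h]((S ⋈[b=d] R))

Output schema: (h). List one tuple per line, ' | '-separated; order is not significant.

Per-node cardinality:
  S → 6
  R → 4
  (S ⋈[b=d] R) → 3
  π[h]((S ⋈[b=d] R)) → 3

== RESULT ==
h
2
8
9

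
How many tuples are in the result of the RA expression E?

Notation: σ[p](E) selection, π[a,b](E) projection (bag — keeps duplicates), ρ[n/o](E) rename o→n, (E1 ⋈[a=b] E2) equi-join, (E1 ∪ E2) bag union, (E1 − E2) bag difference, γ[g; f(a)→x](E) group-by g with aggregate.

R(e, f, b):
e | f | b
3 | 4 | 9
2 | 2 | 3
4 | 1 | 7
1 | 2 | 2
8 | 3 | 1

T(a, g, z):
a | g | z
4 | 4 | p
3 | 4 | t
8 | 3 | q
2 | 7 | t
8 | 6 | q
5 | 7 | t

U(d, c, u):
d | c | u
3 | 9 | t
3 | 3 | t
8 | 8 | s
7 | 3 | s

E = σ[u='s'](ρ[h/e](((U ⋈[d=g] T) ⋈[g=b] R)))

Row counts bottom-up:
  U → 4
  T → 6
  (U ⋈[d=g] T) → 4
  R → 5
  ((U ⋈[d=g] T) ⋈[g=b] R) → 4
  ρ[h/e](((U ⋈[d=g] T) ⋈[g=b] R)) → 4
  σ[u='s'](ρ[h/e](((U ⋈[d=g] T) ⋈[g=b] R))) → 2

|E| = 2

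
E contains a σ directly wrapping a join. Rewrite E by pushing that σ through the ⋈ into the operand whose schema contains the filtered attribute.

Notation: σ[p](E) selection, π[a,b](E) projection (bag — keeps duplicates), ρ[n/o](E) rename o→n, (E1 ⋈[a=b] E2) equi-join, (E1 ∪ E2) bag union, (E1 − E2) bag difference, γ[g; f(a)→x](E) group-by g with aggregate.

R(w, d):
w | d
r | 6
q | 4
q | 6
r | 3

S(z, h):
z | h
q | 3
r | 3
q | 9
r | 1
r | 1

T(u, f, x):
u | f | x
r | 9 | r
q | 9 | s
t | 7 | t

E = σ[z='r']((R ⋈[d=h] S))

σ filters on z, owned by the right side.
E' = (R ⋈[d=h] σ[z='r'](S))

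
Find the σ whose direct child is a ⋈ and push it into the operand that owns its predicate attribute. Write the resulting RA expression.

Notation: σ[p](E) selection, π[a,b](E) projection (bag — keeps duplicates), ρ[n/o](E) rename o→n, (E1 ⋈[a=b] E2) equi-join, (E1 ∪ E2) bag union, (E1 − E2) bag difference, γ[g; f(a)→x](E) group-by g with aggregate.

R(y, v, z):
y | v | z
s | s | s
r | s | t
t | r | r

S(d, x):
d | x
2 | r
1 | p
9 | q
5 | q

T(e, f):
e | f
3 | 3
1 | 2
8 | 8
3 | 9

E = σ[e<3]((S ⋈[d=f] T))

σ filters on e, owned by the right side.
E' = (S ⋈[d=f] σ[e<3](T))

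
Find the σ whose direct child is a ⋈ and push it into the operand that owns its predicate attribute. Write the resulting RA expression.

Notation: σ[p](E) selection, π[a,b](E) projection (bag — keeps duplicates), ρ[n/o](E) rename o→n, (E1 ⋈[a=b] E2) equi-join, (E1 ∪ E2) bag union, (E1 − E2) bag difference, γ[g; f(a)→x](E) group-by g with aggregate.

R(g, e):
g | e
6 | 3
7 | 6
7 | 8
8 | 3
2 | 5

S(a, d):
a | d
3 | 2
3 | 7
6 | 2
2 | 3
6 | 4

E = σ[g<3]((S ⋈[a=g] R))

σ filters on g, owned by the right side.
E' = (S ⋈[a=g] σ[g<3](R))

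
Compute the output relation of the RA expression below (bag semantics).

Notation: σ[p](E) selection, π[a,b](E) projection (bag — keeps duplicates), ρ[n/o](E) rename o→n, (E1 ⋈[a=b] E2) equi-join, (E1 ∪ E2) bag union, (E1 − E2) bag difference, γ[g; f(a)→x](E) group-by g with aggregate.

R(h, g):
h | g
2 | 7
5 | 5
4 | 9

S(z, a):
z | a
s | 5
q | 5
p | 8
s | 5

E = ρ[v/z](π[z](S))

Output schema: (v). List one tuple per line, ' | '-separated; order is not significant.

Row counts bottom-up:
  S → 4
  π[z](S) → 4
  ρ[v/z](π[z](S)) → 4

== RESULT ==
v
p
q
s
s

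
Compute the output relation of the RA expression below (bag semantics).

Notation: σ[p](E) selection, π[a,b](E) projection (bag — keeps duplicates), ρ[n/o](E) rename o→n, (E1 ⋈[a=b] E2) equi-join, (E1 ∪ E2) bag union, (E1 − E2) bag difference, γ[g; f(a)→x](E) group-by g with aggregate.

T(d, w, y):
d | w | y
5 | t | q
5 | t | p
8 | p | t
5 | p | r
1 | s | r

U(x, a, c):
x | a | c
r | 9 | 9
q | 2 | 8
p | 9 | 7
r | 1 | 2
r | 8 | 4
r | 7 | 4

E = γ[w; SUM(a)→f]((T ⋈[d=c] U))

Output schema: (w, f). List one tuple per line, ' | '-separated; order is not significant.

Row counts bottom-up:
  T → 5
  U → 6
  (T ⋈[d=c] U) → 1
  γ[w; SUM(a)→f]((T ⋈[d=c] U)) → 1

== RESULT ==
w | f
p | 2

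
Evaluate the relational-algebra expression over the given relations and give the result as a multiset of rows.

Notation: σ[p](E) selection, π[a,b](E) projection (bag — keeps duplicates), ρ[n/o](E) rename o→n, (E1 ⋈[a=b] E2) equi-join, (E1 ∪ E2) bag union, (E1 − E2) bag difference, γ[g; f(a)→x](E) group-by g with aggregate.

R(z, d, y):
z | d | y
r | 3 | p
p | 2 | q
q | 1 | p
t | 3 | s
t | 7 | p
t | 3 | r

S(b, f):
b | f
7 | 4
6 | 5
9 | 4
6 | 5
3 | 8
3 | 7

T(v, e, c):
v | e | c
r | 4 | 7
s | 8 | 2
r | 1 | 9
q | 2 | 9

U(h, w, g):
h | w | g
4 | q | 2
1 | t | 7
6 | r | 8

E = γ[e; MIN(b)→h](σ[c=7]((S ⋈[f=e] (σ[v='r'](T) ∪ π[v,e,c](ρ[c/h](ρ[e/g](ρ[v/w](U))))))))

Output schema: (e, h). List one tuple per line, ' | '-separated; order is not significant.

Row counts bottom-up:
  S → 6
  T → 4
  σ[v='r'](T) → 2
  U → 3
  ρ[v/w](U) → 3
  ρ[e/g](ρ[v/w](U)) → 3
  ρ[c/h](ρ[e/g](ρ[v/w](U))) → 3
  π[v,e,c](ρ[c/h](ρ[e/g](ρ[v/w](U)))) → 3
  (σ[v='r'](T) ∪ π[v,e,c](ρ[c/h](ρ[e/g](ρ[v/w](U))))) → 5
  (S ⋈[f=e] (σ[v='r'](T) ∪ π[v,e,c](ρ[c/h](ρ[e/g](ρ[v/w](U)))))) → 4
  σ[c=7]((S ⋈[f=e] (σ[v='r'](T) ∪ π[v,e,c](ρ[c/h](ρ[e/g](ρ[v/w](U))))))) → 2
  γ[e; MIN(b)→h](σ[c=7]((S ⋈[f=e] (σ[v='r'](T) ∪ π[v,e,c](ρ[c/h](ρ[e/g](ρ[v/w](U)))))))) → 1

== RESULT ==
e | h
4 | 7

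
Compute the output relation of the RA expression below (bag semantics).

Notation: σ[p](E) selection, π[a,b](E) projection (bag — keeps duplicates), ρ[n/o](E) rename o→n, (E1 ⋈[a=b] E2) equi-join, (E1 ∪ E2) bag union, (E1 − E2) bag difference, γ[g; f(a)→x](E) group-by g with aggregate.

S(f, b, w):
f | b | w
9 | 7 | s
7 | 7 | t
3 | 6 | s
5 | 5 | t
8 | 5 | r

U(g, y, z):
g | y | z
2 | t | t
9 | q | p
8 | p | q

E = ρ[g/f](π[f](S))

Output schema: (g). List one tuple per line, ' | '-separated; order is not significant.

Subexpression sizes:
  S → 5
  π[f](S) → 5
  ρ[g/f](π[f](S)) → 5

== RESULT ==
g
3
5
7
8
9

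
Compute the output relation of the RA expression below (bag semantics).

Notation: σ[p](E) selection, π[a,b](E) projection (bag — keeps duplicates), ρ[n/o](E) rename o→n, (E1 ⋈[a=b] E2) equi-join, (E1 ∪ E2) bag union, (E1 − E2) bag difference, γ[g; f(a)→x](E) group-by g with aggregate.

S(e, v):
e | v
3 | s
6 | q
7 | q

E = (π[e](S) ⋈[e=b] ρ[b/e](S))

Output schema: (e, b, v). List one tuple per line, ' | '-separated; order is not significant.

Subexpression sizes:
  S → 3
  π[e](S) → 3
  S → 3
  ρ[b/e](S) → 3
  (π[e](S) ⋈[e=b] ρ[b/e](S)) → 3

== RESULT ==
e | b | v
3 | 3 | s
6 | 6 | q
7 | 7 | q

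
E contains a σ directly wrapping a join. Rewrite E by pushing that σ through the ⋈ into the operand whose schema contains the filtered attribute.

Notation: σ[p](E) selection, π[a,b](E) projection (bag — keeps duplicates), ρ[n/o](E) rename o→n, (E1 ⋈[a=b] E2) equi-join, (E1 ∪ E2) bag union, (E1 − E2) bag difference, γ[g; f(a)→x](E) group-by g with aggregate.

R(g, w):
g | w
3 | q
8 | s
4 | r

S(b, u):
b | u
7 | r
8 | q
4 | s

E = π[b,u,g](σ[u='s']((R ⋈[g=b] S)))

σ filters on u, owned by the right side.
E' = π[b,u,g]((R ⋈[g=b] σ[u='s'](S)))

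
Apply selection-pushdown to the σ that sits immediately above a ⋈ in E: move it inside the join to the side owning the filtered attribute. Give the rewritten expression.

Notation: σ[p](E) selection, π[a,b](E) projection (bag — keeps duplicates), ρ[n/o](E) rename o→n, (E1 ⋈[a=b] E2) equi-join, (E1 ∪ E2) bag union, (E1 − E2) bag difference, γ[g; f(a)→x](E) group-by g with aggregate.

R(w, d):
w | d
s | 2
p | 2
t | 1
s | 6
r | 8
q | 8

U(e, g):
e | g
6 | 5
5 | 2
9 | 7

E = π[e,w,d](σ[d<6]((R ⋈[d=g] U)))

σ filters on d, owned by the left side.
E' = π[e,w,d]((σ[d<6](R) ⋈[d=g] U))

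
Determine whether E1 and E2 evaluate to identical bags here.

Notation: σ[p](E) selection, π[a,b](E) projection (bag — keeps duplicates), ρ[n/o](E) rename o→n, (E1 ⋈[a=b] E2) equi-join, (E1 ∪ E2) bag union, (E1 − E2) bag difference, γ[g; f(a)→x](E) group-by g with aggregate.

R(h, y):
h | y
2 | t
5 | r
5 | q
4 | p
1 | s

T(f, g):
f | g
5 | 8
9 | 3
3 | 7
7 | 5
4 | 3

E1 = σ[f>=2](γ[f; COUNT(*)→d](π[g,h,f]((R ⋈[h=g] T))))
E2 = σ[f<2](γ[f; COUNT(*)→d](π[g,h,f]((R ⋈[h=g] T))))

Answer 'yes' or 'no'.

E1 per-node cardinality:
  R → 5
  T → 5
  (R ⋈[h=g] T) → 2
  π[g,h,f]((R ⋈[h=g] T)) → 2
  γ[f; COUNT(*)→d](π[g,h,f]((R ⋈[h=g] T))) → 1
  σ[f>=2](γ[f; COUNT(*)→d](π[g,h,f]((R ⋈[h=g] T)))) → 1
E2 per-node cardinality:
  R → 5
  T → 5
  (R ⋈[h=g] T) → 2
  π[g,h,f]((R ⋈[h=g] T)) → 2
  γ[f; COUNT(*)→d](π[g,h,f]((R ⋈[h=g] T))) → 1
  σ[f<2](γ[f; COUNT(*)→d](π[g,h,f]((R ⋈[h=g] T)))) → 0

E1 result:
f | d
7 | 2
E2 result:
f | d
(0 rows)
Witness: (7, 2) appears 1× in E1 but 0× in E2.

no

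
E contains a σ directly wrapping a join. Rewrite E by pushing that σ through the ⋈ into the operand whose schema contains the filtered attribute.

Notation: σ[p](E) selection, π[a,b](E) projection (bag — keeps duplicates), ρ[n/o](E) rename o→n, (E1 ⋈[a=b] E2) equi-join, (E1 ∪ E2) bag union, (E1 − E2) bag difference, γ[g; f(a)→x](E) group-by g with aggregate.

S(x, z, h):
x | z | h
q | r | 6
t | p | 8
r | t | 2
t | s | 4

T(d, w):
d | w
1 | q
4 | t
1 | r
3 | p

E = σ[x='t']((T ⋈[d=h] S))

σ filters on x, owned by the right side.
E' = (T ⋈[d=h] σ[x='t'](S))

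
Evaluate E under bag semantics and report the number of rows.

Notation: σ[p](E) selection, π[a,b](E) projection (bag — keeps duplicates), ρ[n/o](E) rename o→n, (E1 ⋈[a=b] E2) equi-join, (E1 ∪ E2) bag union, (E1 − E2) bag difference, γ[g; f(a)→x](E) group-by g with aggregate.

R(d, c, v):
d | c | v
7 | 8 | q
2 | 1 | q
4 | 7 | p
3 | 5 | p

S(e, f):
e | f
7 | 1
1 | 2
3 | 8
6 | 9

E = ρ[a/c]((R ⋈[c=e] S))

Row counts bottom-up:
  R → 4
  S → 4
  (R ⋈[c=e] S) → 2
  ρ[a/c]((R ⋈[c=e] S)) → 2

|E| = 2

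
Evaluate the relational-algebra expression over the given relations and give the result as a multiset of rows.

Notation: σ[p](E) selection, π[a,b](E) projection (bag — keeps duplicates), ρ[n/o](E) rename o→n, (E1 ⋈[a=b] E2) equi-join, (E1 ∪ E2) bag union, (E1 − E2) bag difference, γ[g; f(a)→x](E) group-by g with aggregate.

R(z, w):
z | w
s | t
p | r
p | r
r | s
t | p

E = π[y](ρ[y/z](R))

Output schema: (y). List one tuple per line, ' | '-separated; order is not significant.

Subexpression sizes:
  R → 5
  ρ[y/z](R) → 5
  π[y](ρ[y/z](R)) → 5

== RESULT ==
y
p
p
r
s
t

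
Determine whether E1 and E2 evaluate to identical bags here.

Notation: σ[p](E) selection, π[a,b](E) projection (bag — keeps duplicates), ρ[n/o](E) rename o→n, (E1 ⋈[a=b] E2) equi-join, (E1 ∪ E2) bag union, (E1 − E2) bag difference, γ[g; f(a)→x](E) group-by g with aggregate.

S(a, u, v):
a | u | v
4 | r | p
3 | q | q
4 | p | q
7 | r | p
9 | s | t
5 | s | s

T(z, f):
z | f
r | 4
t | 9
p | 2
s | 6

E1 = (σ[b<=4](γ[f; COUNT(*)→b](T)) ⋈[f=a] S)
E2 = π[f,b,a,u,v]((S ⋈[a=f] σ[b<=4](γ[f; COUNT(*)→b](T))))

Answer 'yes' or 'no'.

E1 row counts bottom-up:
  T → 4
  γ[f; COUNT(*)→b](T) → 4
  σ[b<=4](γ[f; COUNT(*)→b](T)) → 4
  S → 6
  (σ[b<=4](γ[f; COUNT(*)→b](T)) ⋈[f=a] S) → 3
E2 row counts bottom-up:
  S → 6
  T → 4
  γ[f; COUNT(*)→b](T) → 4
  σ[b<=4](γ[f; COUNT(*)→b](T)) → 4
  (S ⋈[a=f] σ[b<=4](γ[f; COUNT(*)→b](T))) → 3
  π[f,b,a,u,v]((S ⋈[a=f] σ[b<=4](γ[f; COUNT(*)→b](T)))) → 3

E1 and E2 produce the same multiset:
f | b | a | u | v
4 | 1 | 4 | p | q
4 | 1 | 4 | r | p
9 | 1 | 9 | s | t

yes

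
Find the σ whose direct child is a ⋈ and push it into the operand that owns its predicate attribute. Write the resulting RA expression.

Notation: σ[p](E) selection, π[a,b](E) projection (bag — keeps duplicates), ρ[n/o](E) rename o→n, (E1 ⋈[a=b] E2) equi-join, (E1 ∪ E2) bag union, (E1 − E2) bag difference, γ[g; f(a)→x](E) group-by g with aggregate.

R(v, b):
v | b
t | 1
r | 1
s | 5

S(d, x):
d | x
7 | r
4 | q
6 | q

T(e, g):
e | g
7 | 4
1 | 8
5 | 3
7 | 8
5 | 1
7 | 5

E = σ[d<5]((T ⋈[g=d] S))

σ filters on d, owned by the right side.
E' = (T ⋈[g=d] σ[d<5](S))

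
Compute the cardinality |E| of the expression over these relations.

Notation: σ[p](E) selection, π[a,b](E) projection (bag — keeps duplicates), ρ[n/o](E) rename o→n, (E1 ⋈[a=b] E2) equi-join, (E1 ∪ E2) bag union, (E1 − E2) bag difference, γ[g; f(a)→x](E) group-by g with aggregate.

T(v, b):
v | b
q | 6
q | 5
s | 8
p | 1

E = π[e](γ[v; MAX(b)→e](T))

Stepwise |·|:
  T → 4
  γ[v; MAX(b)→e](T) → 3
  π[e](γ[v; MAX(b)→e](T)) → 3

|E| = 3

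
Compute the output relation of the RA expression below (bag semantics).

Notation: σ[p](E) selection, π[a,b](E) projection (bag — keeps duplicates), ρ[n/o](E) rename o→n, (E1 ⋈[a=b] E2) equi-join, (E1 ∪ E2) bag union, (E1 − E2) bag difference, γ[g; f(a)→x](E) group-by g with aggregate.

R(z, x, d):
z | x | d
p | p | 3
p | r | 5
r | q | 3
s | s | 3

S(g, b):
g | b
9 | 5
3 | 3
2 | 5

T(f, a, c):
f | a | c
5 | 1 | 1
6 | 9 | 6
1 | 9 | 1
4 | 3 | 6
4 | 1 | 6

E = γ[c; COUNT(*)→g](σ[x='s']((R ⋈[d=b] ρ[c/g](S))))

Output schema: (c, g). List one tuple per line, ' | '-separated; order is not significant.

Per-node cardinality:
  R → 4
  S → 3
  ρ[c/g](S) → 3
  (R ⋈[d=b] ρ[c/g](S)) → 5
  σ[x='s']((R ⋈[d=b] ρ[c/g](S))) → 1
  γ[c; COUNT(*)→g](σ[x='s']((R ⋈[d=b] ρ[c/g](S)))) → 1

== RESULT ==
c | g
3 | 1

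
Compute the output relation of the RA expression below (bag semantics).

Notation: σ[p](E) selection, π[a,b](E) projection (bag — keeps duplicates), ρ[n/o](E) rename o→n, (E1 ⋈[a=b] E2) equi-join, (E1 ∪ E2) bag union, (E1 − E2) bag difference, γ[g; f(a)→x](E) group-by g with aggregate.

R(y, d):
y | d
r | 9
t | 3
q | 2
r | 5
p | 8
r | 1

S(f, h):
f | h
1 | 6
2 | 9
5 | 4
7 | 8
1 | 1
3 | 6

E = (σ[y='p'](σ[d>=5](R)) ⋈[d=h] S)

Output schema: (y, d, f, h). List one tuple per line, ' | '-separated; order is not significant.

Per-node cardinality:
  R → 6
  σ[d>=5](R) → 3
  σ[y='p'](σ[d>=5](R)) → 1
  S → 6
  (σ[y='p'](σ[d>=5](R)) ⋈[d=h] S) → 1

== RESULT ==
y | d | f | h
p | 8 | 7 | 8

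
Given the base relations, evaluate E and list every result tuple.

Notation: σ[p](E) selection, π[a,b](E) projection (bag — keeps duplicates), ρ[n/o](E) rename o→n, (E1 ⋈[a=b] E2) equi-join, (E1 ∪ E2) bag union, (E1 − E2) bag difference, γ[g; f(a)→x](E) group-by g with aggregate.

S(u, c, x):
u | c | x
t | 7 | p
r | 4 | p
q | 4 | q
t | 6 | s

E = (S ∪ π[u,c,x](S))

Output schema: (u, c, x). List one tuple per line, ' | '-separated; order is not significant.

Row counts bottom-up:
  S → 4
  S → 4
  π[u,c,x](S) → 4
  (S ∪ π[u,c,x](S)) → 8

== RESULT ==
u | c | x
q | 4 | q
q | 4 | q
r | 4 | p
r | 4 | p
t | 6 | s
t | 6 | s
t | 7 | p
t | 7 | p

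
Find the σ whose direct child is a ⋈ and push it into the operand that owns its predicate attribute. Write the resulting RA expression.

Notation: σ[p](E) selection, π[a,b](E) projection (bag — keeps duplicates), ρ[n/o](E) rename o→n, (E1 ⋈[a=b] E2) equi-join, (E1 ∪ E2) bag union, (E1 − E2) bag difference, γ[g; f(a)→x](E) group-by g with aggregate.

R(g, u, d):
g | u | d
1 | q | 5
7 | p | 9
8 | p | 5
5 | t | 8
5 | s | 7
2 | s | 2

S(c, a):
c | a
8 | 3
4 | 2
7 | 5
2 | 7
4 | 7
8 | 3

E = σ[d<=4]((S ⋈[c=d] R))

σ filters on d, owned by the right side.
E' = (S ⋈[c=d] σ[d<=4](R))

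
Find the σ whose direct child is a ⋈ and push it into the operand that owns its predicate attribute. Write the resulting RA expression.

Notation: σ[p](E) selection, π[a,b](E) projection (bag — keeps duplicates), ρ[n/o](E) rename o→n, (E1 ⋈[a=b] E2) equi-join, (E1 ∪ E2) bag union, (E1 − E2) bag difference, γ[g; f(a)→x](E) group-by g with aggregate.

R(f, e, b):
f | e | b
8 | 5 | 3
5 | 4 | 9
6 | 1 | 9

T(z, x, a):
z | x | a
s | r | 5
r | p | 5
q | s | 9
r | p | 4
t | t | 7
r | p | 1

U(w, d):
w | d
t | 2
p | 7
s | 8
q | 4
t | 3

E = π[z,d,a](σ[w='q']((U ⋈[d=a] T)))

σ filters on w, owned by the left side.
E' = π[z,d,a]((σ[w='q'](U) ⋈[d=a] T))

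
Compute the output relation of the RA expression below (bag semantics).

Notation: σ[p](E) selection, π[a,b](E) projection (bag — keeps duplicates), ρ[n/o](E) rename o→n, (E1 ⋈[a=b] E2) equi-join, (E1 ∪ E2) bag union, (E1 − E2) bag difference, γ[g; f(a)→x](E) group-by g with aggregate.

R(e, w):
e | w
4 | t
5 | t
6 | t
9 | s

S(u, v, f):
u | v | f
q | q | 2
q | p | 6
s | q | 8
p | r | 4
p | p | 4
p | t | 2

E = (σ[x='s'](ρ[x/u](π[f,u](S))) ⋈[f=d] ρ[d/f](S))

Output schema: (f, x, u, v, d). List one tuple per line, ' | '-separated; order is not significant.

Stepwise |·|:
  S → 6
  π[f,u](S) → 6
  ρ[x/u](π[f,u](S)) → 6
  σ[x='s'](ρ[x/u](π[f,u](S))) → 1
  S → 6
  ρ[d/f](S) → 6
  (σ[x='s'](ρ[x/u](π[f,u](S))) ⋈[f=d] ρ[d/f](S)) → 1

== RESULT ==
f | x | u | v | d
8 | s | s | q | 8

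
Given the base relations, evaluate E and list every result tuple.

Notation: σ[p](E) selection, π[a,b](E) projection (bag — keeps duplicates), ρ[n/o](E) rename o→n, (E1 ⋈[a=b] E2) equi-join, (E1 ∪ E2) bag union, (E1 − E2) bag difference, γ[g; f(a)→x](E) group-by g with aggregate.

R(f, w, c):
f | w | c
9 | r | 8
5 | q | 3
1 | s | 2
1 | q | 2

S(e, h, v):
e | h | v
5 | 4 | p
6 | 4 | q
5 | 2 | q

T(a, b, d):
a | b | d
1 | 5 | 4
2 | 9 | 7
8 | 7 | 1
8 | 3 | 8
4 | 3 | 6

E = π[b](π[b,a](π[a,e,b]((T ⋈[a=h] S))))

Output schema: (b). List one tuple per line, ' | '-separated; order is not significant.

Stepwise |·|:
  T → 5
  S → 3
  (T ⋈[a=h] S) → 3
  π[a,e,b]((T ⋈[a=h] S)) → 3
  π[b,a](π[a,e,b]((T ⋈[a=h] S))) → 3
  π[b](π[b,a](π[a,e,b]((T ⋈[a=h] S)))) → 3

== RESULT ==
b
3
3
9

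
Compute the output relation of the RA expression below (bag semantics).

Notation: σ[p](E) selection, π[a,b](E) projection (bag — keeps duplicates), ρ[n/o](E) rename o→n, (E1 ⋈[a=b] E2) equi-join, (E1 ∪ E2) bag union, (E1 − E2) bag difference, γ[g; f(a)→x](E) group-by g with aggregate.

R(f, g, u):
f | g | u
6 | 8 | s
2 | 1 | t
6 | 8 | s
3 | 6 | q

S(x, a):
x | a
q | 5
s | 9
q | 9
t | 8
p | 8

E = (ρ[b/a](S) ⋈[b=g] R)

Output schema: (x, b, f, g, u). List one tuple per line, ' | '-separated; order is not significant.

Subexpression sizes:
  S → 5
  ρ[b/a](S) → 5
  R → 4
  (ρ[b/a](S) ⋈[b=g] R) → 4

== RESULT ==
x | b | f | g | u
p | 8 | 6 | 8 | s
p | 8 | 6 | 8 | s
t | 8 | 6 | 8 | s
t | 8 | 6 | 8 | s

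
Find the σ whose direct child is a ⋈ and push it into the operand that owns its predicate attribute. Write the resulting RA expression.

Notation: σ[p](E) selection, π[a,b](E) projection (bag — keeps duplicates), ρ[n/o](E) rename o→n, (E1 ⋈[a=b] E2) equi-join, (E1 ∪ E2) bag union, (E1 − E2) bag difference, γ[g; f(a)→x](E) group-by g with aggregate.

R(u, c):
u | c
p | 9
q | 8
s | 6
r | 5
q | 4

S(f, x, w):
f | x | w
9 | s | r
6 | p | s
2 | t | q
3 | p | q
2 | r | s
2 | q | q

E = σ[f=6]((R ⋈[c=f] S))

σ filters on f, owned by the right side.
E' = (R ⋈[c=f] σ[f=6](S))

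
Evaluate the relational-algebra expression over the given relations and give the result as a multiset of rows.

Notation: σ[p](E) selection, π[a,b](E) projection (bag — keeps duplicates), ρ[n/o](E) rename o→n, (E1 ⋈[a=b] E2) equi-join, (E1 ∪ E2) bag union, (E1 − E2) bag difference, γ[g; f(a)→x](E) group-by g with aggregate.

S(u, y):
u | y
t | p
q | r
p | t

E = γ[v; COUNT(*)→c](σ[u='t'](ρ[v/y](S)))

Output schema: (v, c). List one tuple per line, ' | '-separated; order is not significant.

Stepwise |·|:
  S → 3
  ρ[v/y](S) → 3
  σ[u='t'](ρ[v/y](S)) → 1
  γ[v; COUNT(*)→c](σ[u='t'](ρ[v/y](S))) → 1

== RESULT ==
v | c
p | 1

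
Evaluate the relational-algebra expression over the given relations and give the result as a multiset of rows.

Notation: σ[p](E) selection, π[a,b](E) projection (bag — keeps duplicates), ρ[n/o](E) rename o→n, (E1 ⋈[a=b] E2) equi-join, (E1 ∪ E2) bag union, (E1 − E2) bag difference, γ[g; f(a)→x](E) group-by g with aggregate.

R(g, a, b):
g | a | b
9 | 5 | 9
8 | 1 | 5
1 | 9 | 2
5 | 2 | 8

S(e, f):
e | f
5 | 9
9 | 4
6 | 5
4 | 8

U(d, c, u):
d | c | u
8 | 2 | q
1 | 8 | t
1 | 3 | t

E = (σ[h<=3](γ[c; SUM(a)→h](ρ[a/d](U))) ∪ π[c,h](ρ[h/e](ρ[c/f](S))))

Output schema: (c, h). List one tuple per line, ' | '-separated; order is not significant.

Row counts bottom-up:
  U → 3
  ρ[a/d](U) → 3
  γ[c; SUM(a)→h](ρ[a/d](U)) → 3
  σ[h<=3](γ[c; SUM(a)→h](ρ[a/d](U))) → 2
  S → 4
  ρ[c/f](S) → 4
  ρ[h/e](ρ[c/f](S)) → 4
  π[c,h](ρ[h/e](ρ[c/f](S))) → 4
  (σ[h<=3](γ[c; SUM(a)→h](ρ[a/d](U))) ∪ π[c,h](ρ[h/e](ρ[c/f](S)))) → 6

== RESULT ==
c | h
3 | 1
4 | 9
5 | 6
8 | 1
8 | 4
9 | 5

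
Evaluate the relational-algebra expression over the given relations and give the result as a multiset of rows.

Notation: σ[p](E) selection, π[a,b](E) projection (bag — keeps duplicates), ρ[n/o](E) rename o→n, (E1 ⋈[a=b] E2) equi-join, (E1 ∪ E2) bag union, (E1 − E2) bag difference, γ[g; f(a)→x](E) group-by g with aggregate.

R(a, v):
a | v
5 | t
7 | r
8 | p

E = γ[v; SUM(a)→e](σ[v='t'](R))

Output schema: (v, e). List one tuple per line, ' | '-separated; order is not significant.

Row counts bottom-up:
  R → 3
  σ[v='t'](R) → 1
  γ[v; SUM(a)→e](σ[v='t'](R)) → 1

== RESULT ==
v | e
t | 5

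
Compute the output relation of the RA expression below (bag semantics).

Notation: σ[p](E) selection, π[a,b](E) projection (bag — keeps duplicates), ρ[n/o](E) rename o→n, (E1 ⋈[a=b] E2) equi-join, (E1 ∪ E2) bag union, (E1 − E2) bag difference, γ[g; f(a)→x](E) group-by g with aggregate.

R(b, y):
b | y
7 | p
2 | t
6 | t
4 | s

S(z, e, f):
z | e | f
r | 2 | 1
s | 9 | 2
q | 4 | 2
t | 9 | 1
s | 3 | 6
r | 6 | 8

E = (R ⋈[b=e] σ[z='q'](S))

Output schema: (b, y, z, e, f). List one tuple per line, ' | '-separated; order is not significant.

Stepwise |·|:
  R → 4
  S → 6
  σ[z='q'](S) → 1
  (R ⋈[b=e] σ[z='q'](S)) → 1

== RESULT ==
b | y | z | e | f
4 | s | q | 4 | 2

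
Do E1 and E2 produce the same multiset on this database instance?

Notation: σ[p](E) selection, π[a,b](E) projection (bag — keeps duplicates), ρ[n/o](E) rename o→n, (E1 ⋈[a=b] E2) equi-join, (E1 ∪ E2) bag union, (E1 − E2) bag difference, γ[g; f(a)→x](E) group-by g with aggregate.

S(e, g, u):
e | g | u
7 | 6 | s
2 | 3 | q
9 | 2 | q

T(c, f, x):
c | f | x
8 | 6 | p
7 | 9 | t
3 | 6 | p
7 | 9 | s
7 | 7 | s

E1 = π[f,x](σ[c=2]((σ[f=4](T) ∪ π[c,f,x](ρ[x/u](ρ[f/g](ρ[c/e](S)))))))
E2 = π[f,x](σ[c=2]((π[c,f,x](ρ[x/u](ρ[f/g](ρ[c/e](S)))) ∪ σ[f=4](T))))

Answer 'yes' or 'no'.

E1 stepwise |·|:
  T → 5
  σ[f=4](T) → 0
  S → 3
  ρ[c/e](S) → 3
  ρ[f/g](ρ[c/e](S)) → 3
  ρ[x/u](ρ[f/g](ρ[c/e](S))) → 3
  π[c,f,x](ρ[x/u](ρ[f/g](ρ[c/e](S)))) → 3
  (σ[f=4](T) ∪ π[c,f,x](ρ[x/u](ρ[f/g](ρ[c/e](S))))) → 3
  σ[c=2]((σ[f=4](T) ∪ π[c,f,x](ρ[x/u](ρ[f/g](ρ[c/e](S)))))) → 1
  π[f,x](σ[c=2]((σ[f=4](T) ∪ π[c,f,x](ρ[x/u](ρ[f/g](ρ[c/e](S))))))) → 1
E2 stepwise |·|:
  S → 3
  ρ[c/e](S) → 3
  ρ[f/g](ρ[c/e](S)) → 3
  ρ[x/u](ρ[f/g](ρ[c/e](S))) → 3
  π[c,f,x](ρ[x/u](ρ[f/g](ρ[c/e](S)))) → 3
  T → 5
  σ[f=4](T) → 0
  (π[c,f,x](ρ[x/u](ρ[f/g](ρ[c/e](S)))) ∪ σ[f=4](T)) → 3
  σ[c=2]((π[c,f,x](ρ[x/u](ρ[f/g](ρ[c/e](S)))) ∪ σ[f=4](T))) → 1
  π[f,x](σ[c=2]((π[c,f,x](ρ[x/u](ρ[f/g](ρ[c/e](S)))) ∪ σ[f=4](T)))) → 1

E1 and E2 produce the same multiset:
f | x
3 | q

yes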